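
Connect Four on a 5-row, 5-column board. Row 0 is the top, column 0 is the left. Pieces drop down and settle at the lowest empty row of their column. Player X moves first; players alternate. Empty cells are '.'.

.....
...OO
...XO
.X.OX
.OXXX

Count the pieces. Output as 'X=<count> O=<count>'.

X=6 O=5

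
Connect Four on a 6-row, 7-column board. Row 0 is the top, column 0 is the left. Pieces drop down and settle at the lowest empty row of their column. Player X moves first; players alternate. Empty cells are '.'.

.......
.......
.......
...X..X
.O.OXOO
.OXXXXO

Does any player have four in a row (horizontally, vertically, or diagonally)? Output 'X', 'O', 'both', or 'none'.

X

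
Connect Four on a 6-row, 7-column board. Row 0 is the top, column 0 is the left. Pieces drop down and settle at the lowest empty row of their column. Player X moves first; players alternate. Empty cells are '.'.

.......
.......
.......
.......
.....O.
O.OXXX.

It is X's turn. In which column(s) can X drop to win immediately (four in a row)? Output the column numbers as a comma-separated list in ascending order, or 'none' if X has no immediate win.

col 0: drop X → no win
col 1: drop X → no win
col 2: drop X → no win
col 3: drop X → no win
col 4: drop X → no win
col 5: drop X → no win
col 6: drop X → WIN!

Answer: 6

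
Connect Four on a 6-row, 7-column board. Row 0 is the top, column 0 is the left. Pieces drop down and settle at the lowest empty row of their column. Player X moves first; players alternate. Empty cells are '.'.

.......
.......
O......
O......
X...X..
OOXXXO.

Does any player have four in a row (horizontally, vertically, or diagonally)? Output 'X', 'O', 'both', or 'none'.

none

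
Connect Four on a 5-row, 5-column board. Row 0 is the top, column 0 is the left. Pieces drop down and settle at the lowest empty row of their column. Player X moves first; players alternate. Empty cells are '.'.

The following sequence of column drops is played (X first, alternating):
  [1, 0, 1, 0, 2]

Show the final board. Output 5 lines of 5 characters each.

Answer: .....
.....
.....
OX...
OXX..

Derivation:
Move 1: X drops in col 1, lands at row 4
Move 2: O drops in col 0, lands at row 4
Move 3: X drops in col 1, lands at row 3
Move 4: O drops in col 0, lands at row 3
Move 5: X drops in col 2, lands at row 4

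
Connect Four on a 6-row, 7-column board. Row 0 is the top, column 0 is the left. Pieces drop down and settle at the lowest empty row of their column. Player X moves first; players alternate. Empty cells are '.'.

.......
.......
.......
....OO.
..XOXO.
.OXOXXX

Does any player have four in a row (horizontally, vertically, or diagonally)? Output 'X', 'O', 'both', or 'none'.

none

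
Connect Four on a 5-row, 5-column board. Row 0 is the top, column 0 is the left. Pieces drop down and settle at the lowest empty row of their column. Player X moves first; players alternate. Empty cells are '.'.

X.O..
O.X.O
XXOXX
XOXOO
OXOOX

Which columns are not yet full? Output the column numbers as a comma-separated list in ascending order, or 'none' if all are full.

Answer: 1,3,4

Derivation:
col 0: top cell = 'X' → FULL
col 1: top cell = '.' → open
col 2: top cell = 'O' → FULL
col 3: top cell = '.' → open
col 4: top cell = '.' → open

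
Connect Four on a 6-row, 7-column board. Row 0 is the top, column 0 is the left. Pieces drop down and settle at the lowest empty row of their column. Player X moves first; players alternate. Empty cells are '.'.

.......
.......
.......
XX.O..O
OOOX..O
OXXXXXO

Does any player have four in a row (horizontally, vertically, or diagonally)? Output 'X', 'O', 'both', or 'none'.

X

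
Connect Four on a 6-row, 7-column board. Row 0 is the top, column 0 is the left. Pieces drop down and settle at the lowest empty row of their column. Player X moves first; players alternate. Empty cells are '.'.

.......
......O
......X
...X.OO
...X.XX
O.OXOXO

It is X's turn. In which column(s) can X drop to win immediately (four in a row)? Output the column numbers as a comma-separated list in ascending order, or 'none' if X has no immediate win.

col 0: drop X → no win
col 1: drop X → no win
col 2: drop X → no win
col 3: drop X → WIN!
col 4: drop X → WIN!
col 5: drop X → no win
col 6: drop X → no win

Answer: 3,4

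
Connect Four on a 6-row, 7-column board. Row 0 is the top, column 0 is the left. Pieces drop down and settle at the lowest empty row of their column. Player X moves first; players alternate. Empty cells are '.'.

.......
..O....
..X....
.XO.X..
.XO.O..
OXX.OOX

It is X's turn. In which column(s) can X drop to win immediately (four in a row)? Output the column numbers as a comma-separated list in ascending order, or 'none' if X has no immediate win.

col 0: drop X → no win
col 1: drop X → WIN!
col 2: drop X → no win
col 3: drop X → no win
col 4: drop X → no win
col 5: drop X → no win
col 6: drop X → no win

Answer: 1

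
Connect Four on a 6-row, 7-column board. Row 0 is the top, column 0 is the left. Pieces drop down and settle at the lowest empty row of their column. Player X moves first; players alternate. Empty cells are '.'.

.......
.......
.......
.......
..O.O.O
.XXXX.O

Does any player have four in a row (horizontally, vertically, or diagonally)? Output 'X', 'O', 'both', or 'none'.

X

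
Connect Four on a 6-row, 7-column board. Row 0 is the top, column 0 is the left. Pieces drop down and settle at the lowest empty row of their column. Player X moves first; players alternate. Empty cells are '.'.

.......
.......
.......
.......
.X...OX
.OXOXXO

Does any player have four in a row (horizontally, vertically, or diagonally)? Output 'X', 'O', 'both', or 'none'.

none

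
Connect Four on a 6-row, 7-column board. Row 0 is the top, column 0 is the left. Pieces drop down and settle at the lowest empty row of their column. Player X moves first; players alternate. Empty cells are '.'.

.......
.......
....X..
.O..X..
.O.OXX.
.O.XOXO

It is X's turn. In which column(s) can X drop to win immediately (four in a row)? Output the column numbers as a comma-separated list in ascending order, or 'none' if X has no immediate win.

col 0: drop X → no win
col 1: drop X → no win
col 2: drop X → no win
col 3: drop X → no win
col 4: drop X → WIN!
col 5: drop X → no win
col 6: drop X → no win

Answer: 4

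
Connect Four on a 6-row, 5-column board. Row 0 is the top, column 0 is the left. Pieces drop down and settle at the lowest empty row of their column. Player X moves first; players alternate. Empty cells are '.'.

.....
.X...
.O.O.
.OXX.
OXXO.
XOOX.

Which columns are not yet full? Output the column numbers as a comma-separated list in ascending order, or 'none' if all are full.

col 0: top cell = '.' → open
col 1: top cell = '.' → open
col 2: top cell = '.' → open
col 3: top cell = '.' → open
col 4: top cell = '.' → open

Answer: 0,1,2,3,4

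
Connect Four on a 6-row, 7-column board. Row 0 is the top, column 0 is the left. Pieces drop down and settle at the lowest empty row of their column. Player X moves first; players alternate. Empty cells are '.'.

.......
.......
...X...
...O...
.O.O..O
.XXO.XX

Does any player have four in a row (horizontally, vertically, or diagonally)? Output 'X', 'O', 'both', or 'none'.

none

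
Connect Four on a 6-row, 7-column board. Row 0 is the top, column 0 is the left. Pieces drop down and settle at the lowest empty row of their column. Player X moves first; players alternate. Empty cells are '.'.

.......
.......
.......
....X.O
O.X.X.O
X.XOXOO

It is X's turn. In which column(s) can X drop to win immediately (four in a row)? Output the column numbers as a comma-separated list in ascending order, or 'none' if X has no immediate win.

Answer: 4

Derivation:
col 0: drop X → no win
col 1: drop X → no win
col 2: drop X → no win
col 3: drop X → no win
col 4: drop X → WIN!
col 5: drop X → no win
col 6: drop X → no win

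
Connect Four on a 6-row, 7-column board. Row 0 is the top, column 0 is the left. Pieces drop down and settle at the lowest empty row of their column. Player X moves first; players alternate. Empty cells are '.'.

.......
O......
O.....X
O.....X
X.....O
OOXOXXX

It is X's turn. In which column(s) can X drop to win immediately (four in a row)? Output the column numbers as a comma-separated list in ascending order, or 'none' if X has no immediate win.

col 0: drop X → no win
col 1: drop X → no win
col 2: drop X → no win
col 3: drop X → no win
col 4: drop X → no win
col 5: drop X → no win
col 6: drop X → no win

Answer: none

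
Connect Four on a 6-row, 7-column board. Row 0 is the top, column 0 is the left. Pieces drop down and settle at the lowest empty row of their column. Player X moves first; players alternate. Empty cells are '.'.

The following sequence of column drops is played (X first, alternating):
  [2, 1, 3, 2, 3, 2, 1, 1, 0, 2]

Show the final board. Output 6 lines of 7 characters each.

Answer: .......
.......
..O....
.OO....
.XOX...
XOXX...

Derivation:
Move 1: X drops in col 2, lands at row 5
Move 2: O drops in col 1, lands at row 5
Move 3: X drops in col 3, lands at row 5
Move 4: O drops in col 2, lands at row 4
Move 5: X drops in col 3, lands at row 4
Move 6: O drops in col 2, lands at row 3
Move 7: X drops in col 1, lands at row 4
Move 8: O drops in col 1, lands at row 3
Move 9: X drops in col 0, lands at row 5
Move 10: O drops in col 2, lands at row 2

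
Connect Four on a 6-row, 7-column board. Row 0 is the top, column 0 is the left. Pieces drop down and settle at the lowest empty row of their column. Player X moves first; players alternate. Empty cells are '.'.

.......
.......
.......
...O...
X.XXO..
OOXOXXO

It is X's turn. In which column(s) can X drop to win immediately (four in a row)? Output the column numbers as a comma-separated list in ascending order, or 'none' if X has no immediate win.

col 0: drop X → no win
col 1: drop X → WIN!
col 2: drop X → no win
col 3: drop X → no win
col 4: drop X → no win
col 5: drop X → no win
col 6: drop X → no win

Answer: 1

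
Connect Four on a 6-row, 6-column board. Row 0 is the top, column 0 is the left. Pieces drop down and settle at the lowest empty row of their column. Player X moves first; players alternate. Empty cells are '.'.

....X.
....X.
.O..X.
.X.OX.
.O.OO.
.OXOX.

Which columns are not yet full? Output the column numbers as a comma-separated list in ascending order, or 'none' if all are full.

Answer: 0,1,2,3,5

Derivation:
col 0: top cell = '.' → open
col 1: top cell = '.' → open
col 2: top cell = '.' → open
col 3: top cell = '.' → open
col 4: top cell = 'X' → FULL
col 5: top cell = '.' → open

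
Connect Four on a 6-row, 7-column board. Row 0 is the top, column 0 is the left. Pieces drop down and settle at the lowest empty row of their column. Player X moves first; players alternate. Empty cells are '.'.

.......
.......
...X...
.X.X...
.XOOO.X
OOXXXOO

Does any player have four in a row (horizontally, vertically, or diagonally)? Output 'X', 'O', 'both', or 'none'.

none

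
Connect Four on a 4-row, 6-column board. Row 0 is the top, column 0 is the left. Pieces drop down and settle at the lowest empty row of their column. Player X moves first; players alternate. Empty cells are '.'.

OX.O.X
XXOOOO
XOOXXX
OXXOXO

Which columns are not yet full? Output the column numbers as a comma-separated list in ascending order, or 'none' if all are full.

Answer: 2,4

Derivation:
col 0: top cell = 'O' → FULL
col 1: top cell = 'X' → FULL
col 2: top cell = '.' → open
col 3: top cell = 'O' → FULL
col 4: top cell = '.' → open
col 5: top cell = 'X' → FULL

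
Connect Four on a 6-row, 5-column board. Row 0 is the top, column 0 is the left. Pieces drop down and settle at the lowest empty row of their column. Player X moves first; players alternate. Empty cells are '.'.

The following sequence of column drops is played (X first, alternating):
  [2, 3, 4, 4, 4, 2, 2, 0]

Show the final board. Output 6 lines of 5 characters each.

Move 1: X drops in col 2, lands at row 5
Move 2: O drops in col 3, lands at row 5
Move 3: X drops in col 4, lands at row 5
Move 4: O drops in col 4, lands at row 4
Move 5: X drops in col 4, lands at row 3
Move 6: O drops in col 2, lands at row 4
Move 7: X drops in col 2, lands at row 3
Move 8: O drops in col 0, lands at row 5

Answer: .....
.....
.....
..X.X
..O.O
O.XOX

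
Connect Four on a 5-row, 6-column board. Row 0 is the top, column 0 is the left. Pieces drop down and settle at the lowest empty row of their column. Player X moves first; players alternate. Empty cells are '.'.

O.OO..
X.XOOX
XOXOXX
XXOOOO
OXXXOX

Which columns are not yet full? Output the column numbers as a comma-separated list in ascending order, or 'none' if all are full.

col 0: top cell = 'O' → FULL
col 1: top cell = '.' → open
col 2: top cell = 'O' → FULL
col 3: top cell = 'O' → FULL
col 4: top cell = '.' → open
col 5: top cell = '.' → open

Answer: 1,4,5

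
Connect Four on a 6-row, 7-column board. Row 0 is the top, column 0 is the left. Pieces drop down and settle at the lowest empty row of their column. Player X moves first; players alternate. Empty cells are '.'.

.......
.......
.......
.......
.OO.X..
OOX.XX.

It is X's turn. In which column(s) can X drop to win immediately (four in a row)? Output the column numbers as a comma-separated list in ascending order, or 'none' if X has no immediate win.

Answer: 3

Derivation:
col 0: drop X → no win
col 1: drop X → no win
col 2: drop X → no win
col 3: drop X → WIN!
col 4: drop X → no win
col 5: drop X → no win
col 6: drop X → no win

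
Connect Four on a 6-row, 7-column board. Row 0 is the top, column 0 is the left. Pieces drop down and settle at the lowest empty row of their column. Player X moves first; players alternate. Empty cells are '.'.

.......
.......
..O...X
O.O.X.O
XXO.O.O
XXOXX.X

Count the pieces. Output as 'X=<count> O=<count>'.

X=9 O=8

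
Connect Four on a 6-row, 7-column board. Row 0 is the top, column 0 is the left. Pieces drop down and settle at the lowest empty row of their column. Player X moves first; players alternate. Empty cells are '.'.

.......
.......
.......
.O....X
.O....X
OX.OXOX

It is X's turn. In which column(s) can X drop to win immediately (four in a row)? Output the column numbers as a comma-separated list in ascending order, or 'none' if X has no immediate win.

col 0: drop X → no win
col 1: drop X → no win
col 2: drop X → no win
col 3: drop X → no win
col 4: drop X → no win
col 5: drop X → no win
col 6: drop X → WIN!

Answer: 6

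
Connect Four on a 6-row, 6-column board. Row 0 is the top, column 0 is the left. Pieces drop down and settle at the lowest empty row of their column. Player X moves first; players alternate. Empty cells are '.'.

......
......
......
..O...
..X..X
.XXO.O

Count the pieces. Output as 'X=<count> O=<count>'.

X=4 O=3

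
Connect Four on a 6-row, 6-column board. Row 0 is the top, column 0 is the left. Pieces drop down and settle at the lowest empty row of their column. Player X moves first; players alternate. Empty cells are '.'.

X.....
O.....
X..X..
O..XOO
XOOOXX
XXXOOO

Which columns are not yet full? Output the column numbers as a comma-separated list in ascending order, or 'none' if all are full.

col 0: top cell = 'X' → FULL
col 1: top cell = '.' → open
col 2: top cell = '.' → open
col 3: top cell = '.' → open
col 4: top cell = '.' → open
col 5: top cell = '.' → open

Answer: 1,2,3,4,5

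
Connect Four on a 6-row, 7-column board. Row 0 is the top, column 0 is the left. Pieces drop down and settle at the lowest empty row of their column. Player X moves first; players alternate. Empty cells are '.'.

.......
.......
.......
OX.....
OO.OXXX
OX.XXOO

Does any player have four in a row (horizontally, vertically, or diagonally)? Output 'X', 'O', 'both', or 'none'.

none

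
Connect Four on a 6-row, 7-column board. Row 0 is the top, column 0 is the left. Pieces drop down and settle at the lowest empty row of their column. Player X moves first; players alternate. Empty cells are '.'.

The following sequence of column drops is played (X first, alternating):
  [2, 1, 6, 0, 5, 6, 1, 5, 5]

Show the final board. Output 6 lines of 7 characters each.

Answer: .......
.......
.......
.....X.
.X...OO
OOX..XX

Derivation:
Move 1: X drops in col 2, lands at row 5
Move 2: O drops in col 1, lands at row 5
Move 3: X drops in col 6, lands at row 5
Move 4: O drops in col 0, lands at row 5
Move 5: X drops in col 5, lands at row 5
Move 6: O drops in col 6, lands at row 4
Move 7: X drops in col 1, lands at row 4
Move 8: O drops in col 5, lands at row 4
Move 9: X drops in col 5, lands at row 3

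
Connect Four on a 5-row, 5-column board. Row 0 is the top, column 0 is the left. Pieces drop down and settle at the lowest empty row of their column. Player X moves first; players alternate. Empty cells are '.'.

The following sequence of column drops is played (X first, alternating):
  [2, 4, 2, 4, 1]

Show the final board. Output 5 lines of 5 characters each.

Answer: .....
.....
.....
..X.O
.XX.O

Derivation:
Move 1: X drops in col 2, lands at row 4
Move 2: O drops in col 4, lands at row 4
Move 3: X drops in col 2, lands at row 3
Move 4: O drops in col 4, lands at row 3
Move 5: X drops in col 1, lands at row 4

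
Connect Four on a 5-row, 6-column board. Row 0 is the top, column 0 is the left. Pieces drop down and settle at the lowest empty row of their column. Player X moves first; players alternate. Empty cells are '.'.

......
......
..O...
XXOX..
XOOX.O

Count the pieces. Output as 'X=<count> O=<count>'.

X=5 O=5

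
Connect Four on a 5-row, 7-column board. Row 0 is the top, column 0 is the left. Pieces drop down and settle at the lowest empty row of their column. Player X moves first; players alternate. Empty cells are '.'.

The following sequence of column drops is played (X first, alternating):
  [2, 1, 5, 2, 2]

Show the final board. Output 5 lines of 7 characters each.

Answer: .......
.......
..X....
..O....
.OX..X.

Derivation:
Move 1: X drops in col 2, lands at row 4
Move 2: O drops in col 1, lands at row 4
Move 3: X drops in col 5, lands at row 4
Move 4: O drops in col 2, lands at row 3
Move 5: X drops in col 2, lands at row 2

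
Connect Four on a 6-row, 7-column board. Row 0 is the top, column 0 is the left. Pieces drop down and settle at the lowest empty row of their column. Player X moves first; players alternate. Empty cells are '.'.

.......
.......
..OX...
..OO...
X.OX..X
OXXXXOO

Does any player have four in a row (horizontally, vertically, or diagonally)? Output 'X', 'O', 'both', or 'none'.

X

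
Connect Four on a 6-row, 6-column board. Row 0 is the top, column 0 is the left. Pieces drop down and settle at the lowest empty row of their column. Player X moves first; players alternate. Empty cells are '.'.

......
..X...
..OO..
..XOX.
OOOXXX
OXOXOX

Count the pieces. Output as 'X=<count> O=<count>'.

X=9 O=9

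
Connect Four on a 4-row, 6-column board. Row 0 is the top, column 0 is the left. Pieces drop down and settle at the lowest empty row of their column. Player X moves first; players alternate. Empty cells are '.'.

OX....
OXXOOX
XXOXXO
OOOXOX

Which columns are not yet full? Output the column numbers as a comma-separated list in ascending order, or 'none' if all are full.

Answer: 2,3,4,5

Derivation:
col 0: top cell = 'O' → FULL
col 1: top cell = 'X' → FULL
col 2: top cell = '.' → open
col 3: top cell = '.' → open
col 4: top cell = '.' → open
col 5: top cell = '.' → open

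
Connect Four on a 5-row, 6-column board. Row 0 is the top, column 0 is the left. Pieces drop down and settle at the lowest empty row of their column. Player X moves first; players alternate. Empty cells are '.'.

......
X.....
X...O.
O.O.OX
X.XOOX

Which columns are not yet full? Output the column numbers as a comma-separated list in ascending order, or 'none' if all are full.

Answer: 0,1,2,3,4,5

Derivation:
col 0: top cell = '.' → open
col 1: top cell = '.' → open
col 2: top cell = '.' → open
col 3: top cell = '.' → open
col 4: top cell = '.' → open
col 5: top cell = '.' → open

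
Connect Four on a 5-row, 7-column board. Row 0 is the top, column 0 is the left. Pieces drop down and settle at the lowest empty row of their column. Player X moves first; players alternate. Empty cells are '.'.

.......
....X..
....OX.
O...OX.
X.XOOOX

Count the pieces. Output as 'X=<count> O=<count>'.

X=6 O=6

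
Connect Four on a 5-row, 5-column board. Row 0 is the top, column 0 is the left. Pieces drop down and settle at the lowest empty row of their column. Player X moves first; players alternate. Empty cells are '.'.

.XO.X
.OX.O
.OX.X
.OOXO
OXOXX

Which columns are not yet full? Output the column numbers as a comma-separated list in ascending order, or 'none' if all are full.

Answer: 0,3

Derivation:
col 0: top cell = '.' → open
col 1: top cell = 'X' → FULL
col 2: top cell = 'O' → FULL
col 3: top cell = '.' → open
col 4: top cell = 'X' → FULL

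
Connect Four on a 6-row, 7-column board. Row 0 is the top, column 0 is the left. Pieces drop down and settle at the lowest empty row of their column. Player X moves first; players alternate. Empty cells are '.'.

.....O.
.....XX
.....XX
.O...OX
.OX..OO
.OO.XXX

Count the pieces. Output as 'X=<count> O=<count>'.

X=9 O=8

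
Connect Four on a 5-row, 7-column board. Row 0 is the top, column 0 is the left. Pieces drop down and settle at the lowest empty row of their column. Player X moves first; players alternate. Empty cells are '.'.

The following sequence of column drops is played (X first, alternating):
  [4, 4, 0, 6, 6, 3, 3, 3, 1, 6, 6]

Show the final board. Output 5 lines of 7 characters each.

Answer: .......
......X
...O..O
...XO.X
XX.OX.O

Derivation:
Move 1: X drops in col 4, lands at row 4
Move 2: O drops in col 4, lands at row 3
Move 3: X drops in col 0, lands at row 4
Move 4: O drops in col 6, lands at row 4
Move 5: X drops in col 6, lands at row 3
Move 6: O drops in col 3, lands at row 4
Move 7: X drops in col 3, lands at row 3
Move 8: O drops in col 3, lands at row 2
Move 9: X drops in col 1, lands at row 4
Move 10: O drops in col 6, lands at row 2
Move 11: X drops in col 6, lands at row 1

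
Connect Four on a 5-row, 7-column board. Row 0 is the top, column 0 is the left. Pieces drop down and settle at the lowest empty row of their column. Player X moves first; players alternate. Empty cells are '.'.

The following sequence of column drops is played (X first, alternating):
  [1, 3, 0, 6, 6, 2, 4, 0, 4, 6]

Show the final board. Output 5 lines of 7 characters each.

Answer: .......
.......
......O
O...X.X
XXOOX.O

Derivation:
Move 1: X drops in col 1, lands at row 4
Move 2: O drops in col 3, lands at row 4
Move 3: X drops in col 0, lands at row 4
Move 4: O drops in col 6, lands at row 4
Move 5: X drops in col 6, lands at row 3
Move 6: O drops in col 2, lands at row 4
Move 7: X drops in col 4, lands at row 4
Move 8: O drops in col 0, lands at row 3
Move 9: X drops in col 4, lands at row 3
Move 10: O drops in col 6, lands at row 2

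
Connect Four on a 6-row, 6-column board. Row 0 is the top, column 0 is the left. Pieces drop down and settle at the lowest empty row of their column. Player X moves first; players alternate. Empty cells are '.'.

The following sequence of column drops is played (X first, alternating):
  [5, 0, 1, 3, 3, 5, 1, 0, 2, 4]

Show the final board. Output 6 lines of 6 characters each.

Answer: ......
......
......
......
OX.X.O
OXXOOX

Derivation:
Move 1: X drops in col 5, lands at row 5
Move 2: O drops in col 0, lands at row 5
Move 3: X drops in col 1, lands at row 5
Move 4: O drops in col 3, lands at row 5
Move 5: X drops in col 3, lands at row 4
Move 6: O drops in col 5, lands at row 4
Move 7: X drops in col 1, lands at row 4
Move 8: O drops in col 0, lands at row 4
Move 9: X drops in col 2, lands at row 5
Move 10: O drops in col 4, lands at row 5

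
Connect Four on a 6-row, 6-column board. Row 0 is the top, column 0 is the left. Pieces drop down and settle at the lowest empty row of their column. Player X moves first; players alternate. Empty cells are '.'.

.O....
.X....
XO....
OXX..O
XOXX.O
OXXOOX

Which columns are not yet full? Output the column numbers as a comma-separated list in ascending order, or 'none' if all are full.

Answer: 0,2,3,4,5

Derivation:
col 0: top cell = '.' → open
col 1: top cell = 'O' → FULL
col 2: top cell = '.' → open
col 3: top cell = '.' → open
col 4: top cell = '.' → open
col 5: top cell = '.' → open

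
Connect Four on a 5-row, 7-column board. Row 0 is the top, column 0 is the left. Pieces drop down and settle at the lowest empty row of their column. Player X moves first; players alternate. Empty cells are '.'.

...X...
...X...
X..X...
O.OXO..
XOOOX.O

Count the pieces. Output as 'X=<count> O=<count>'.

X=7 O=7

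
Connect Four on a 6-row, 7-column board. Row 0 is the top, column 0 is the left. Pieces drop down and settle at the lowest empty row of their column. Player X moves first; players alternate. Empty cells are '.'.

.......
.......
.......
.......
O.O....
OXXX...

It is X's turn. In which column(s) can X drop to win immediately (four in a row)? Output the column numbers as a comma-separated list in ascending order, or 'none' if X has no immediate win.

col 0: drop X → no win
col 1: drop X → no win
col 2: drop X → no win
col 3: drop X → no win
col 4: drop X → WIN!
col 5: drop X → no win
col 6: drop X → no win

Answer: 4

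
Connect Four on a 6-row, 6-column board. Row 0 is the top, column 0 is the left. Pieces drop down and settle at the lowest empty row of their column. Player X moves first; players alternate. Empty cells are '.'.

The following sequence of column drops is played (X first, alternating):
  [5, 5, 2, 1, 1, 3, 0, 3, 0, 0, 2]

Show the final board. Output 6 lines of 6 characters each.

Answer: ......
......
......
O.....
XXXO.O
XOXO.X

Derivation:
Move 1: X drops in col 5, lands at row 5
Move 2: O drops in col 5, lands at row 4
Move 3: X drops in col 2, lands at row 5
Move 4: O drops in col 1, lands at row 5
Move 5: X drops in col 1, lands at row 4
Move 6: O drops in col 3, lands at row 5
Move 7: X drops in col 0, lands at row 5
Move 8: O drops in col 3, lands at row 4
Move 9: X drops in col 0, lands at row 4
Move 10: O drops in col 0, lands at row 3
Move 11: X drops in col 2, lands at row 4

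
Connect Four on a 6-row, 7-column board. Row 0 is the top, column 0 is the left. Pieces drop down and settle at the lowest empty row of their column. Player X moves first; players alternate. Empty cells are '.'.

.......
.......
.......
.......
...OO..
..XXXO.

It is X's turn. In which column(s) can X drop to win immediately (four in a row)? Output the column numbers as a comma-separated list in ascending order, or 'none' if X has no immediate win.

col 0: drop X → no win
col 1: drop X → WIN!
col 2: drop X → no win
col 3: drop X → no win
col 4: drop X → no win
col 5: drop X → no win
col 6: drop X → no win

Answer: 1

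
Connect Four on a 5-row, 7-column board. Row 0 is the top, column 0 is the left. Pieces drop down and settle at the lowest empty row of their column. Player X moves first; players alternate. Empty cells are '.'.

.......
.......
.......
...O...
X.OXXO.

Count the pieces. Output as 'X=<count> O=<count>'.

X=3 O=3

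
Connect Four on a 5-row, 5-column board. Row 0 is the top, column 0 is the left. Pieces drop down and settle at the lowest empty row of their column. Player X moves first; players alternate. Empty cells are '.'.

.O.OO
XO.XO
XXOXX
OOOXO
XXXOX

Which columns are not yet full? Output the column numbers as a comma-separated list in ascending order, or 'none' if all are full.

Answer: 0,2

Derivation:
col 0: top cell = '.' → open
col 1: top cell = 'O' → FULL
col 2: top cell = '.' → open
col 3: top cell = 'O' → FULL
col 4: top cell = 'O' → FULL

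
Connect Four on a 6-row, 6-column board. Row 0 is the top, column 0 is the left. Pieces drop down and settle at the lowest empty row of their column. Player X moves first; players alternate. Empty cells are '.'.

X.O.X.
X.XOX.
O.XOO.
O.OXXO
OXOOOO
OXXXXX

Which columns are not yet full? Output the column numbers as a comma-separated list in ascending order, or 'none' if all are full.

col 0: top cell = 'X' → FULL
col 1: top cell = '.' → open
col 2: top cell = 'O' → FULL
col 3: top cell = '.' → open
col 4: top cell = 'X' → FULL
col 5: top cell = '.' → open

Answer: 1,3,5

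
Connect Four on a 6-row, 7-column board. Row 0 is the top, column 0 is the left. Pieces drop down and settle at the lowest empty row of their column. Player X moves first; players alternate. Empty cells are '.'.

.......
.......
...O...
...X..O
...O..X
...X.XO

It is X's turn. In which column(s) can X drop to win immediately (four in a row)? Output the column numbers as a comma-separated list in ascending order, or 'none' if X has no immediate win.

Answer: none

Derivation:
col 0: drop X → no win
col 1: drop X → no win
col 2: drop X → no win
col 3: drop X → no win
col 4: drop X → no win
col 5: drop X → no win
col 6: drop X → no win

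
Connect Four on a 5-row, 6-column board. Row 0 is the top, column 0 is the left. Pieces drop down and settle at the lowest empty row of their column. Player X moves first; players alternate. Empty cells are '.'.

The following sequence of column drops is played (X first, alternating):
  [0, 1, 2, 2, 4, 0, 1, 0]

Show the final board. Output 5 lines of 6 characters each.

Answer: ......
......
O.....
OXO...
XOX.X.

Derivation:
Move 1: X drops in col 0, lands at row 4
Move 2: O drops in col 1, lands at row 4
Move 3: X drops in col 2, lands at row 4
Move 4: O drops in col 2, lands at row 3
Move 5: X drops in col 4, lands at row 4
Move 6: O drops in col 0, lands at row 3
Move 7: X drops in col 1, lands at row 3
Move 8: O drops in col 0, lands at row 2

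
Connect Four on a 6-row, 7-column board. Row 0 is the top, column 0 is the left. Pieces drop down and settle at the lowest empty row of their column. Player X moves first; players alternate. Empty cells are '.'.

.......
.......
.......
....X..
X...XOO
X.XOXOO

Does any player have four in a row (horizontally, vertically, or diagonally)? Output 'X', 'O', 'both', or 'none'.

none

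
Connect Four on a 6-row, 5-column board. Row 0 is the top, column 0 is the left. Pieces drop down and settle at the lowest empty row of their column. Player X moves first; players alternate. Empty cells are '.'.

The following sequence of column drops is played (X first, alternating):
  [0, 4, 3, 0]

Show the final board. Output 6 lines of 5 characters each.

Answer: .....
.....
.....
.....
O....
X..XO

Derivation:
Move 1: X drops in col 0, lands at row 5
Move 2: O drops in col 4, lands at row 5
Move 3: X drops in col 3, lands at row 5
Move 4: O drops in col 0, lands at row 4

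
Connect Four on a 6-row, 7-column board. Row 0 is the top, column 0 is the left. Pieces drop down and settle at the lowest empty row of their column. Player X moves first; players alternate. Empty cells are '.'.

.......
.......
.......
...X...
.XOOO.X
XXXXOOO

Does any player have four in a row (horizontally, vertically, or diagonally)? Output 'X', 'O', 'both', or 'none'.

X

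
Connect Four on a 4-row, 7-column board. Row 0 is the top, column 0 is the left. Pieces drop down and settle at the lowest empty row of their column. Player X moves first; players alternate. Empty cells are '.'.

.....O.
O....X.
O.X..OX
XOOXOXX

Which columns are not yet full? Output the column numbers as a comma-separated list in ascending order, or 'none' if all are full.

Answer: 0,1,2,3,4,6

Derivation:
col 0: top cell = '.' → open
col 1: top cell = '.' → open
col 2: top cell = '.' → open
col 3: top cell = '.' → open
col 4: top cell = '.' → open
col 5: top cell = 'O' → FULL
col 6: top cell = '.' → open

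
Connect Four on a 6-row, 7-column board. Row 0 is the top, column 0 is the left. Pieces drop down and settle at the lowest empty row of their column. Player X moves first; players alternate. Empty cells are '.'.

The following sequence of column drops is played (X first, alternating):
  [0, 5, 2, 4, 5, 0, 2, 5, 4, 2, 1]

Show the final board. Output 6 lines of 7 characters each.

Answer: .......
.......
.......
..O..O.
O.X.XX.
XXX.OO.

Derivation:
Move 1: X drops in col 0, lands at row 5
Move 2: O drops in col 5, lands at row 5
Move 3: X drops in col 2, lands at row 5
Move 4: O drops in col 4, lands at row 5
Move 5: X drops in col 5, lands at row 4
Move 6: O drops in col 0, lands at row 4
Move 7: X drops in col 2, lands at row 4
Move 8: O drops in col 5, lands at row 3
Move 9: X drops in col 4, lands at row 4
Move 10: O drops in col 2, lands at row 3
Move 11: X drops in col 1, lands at row 5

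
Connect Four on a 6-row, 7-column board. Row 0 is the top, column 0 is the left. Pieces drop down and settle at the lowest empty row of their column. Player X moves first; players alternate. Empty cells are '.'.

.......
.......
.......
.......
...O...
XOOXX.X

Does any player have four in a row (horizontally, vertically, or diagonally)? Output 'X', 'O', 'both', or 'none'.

none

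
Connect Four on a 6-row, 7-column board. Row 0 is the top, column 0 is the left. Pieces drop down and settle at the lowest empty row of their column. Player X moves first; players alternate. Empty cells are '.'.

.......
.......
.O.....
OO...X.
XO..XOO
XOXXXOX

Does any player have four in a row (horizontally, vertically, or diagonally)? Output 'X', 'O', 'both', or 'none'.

O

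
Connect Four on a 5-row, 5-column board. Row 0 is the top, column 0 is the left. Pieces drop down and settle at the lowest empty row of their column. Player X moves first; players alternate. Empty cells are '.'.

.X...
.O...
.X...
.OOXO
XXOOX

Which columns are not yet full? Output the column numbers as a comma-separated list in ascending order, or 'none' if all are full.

Answer: 0,2,3,4

Derivation:
col 0: top cell = '.' → open
col 1: top cell = 'X' → FULL
col 2: top cell = '.' → open
col 3: top cell = '.' → open
col 4: top cell = '.' → open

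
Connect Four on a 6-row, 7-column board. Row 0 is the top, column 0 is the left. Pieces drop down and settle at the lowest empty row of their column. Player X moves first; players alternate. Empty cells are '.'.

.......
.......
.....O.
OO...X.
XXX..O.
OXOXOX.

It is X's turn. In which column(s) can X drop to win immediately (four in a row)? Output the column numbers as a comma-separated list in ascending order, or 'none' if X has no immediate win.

Answer: 3

Derivation:
col 0: drop X → no win
col 1: drop X → no win
col 2: drop X → no win
col 3: drop X → WIN!
col 4: drop X → no win
col 5: drop X → no win
col 6: drop X → no win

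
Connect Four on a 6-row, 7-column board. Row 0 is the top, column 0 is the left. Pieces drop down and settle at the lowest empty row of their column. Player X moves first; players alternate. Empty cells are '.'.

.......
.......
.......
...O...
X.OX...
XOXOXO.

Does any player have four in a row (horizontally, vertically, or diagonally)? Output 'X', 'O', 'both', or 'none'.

none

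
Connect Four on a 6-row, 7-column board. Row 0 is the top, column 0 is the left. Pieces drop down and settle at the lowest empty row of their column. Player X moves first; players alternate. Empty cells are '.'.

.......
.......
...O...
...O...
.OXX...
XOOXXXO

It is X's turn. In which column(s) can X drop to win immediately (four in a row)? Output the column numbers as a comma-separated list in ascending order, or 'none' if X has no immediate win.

col 0: drop X → no win
col 1: drop X → no win
col 2: drop X → no win
col 3: drop X → no win
col 4: drop X → no win
col 5: drop X → no win
col 6: drop X → no win

Answer: none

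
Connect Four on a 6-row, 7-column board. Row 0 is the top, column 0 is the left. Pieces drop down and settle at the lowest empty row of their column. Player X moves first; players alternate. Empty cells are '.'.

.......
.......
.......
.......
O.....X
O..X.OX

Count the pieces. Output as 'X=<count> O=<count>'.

X=3 O=3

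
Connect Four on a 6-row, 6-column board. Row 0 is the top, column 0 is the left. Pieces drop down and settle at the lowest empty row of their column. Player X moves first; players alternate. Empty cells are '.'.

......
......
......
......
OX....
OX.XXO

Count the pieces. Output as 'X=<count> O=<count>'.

X=4 O=3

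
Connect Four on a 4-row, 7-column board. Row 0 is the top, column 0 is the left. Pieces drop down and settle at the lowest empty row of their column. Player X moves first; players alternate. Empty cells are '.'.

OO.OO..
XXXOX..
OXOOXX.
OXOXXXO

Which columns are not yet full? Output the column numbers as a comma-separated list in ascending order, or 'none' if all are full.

col 0: top cell = 'O' → FULL
col 1: top cell = 'O' → FULL
col 2: top cell = '.' → open
col 3: top cell = 'O' → FULL
col 4: top cell = 'O' → FULL
col 5: top cell = '.' → open
col 6: top cell = '.' → open

Answer: 2,5,6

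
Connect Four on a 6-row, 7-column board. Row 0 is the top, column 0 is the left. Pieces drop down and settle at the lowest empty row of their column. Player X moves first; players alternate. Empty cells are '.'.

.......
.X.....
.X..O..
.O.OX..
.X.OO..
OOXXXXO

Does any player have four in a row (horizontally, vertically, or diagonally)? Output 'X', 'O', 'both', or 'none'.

X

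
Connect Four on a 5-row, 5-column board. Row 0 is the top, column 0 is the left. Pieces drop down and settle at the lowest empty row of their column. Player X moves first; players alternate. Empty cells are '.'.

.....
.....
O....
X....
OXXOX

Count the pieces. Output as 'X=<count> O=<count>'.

X=4 O=3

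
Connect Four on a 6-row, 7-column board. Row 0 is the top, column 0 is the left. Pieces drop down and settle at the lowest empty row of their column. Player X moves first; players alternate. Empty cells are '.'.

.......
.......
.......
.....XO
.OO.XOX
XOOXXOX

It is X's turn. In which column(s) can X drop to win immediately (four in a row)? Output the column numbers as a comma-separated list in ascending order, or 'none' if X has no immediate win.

Answer: 6

Derivation:
col 0: drop X → no win
col 1: drop X → no win
col 2: drop X → no win
col 3: drop X → no win
col 4: drop X → no win
col 5: drop X → no win
col 6: drop X → WIN!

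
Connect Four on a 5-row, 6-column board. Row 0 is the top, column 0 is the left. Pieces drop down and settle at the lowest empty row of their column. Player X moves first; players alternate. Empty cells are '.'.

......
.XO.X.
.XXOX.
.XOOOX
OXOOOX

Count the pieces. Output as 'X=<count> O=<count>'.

X=9 O=9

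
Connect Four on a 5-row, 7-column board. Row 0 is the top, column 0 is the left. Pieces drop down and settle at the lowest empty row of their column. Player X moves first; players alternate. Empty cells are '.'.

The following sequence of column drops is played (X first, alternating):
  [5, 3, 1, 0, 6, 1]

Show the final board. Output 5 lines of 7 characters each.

Answer: .......
.......
.......
.O.....
OX.O.XX

Derivation:
Move 1: X drops in col 5, lands at row 4
Move 2: O drops in col 3, lands at row 4
Move 3: X drops in col 1, lands at row 4
Move 4: O drops in col 0, lands at row 4
Move 5: X drops in col 6, lands at row 4
Move 6: O drops in col 1, lands at row 3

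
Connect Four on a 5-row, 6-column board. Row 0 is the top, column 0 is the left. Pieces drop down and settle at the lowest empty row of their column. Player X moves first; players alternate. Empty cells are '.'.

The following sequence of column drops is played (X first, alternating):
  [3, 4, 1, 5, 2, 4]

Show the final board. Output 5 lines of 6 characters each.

Move 1: X drops in col 3, lands at row 4
Move 2: O drops in col 4, lands at row 4
Move 3: X drops in col 1, lands at row 4
Move 4: O drops in col 5, lands at row 4
Move 5: X drops in col 2, lands at row 4
Move 6: O drops in col 4, lands at row 3

Answer: ......
......
......
....O.
.XXXOO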